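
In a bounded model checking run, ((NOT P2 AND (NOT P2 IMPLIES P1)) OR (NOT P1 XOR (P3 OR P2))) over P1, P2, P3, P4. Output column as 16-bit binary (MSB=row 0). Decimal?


Formula: ((NOT P2 AND (NOT P2 IMPLIES P1)) OR (NOT P1 XOR (P3 OR P2))) over P1, P2, P3, P4 (16 rows)
Evaluate each row (bits = P1,P2,P3,P4, MSB first):
  row 0 [0000]: ((NOT 0 AND (NOT 0 IMPLIES 0)) OR (NOT 0 XOR (0 OR 0))) -> 1
  row 1 [0001]: ((NOT 0 AND (NOT 0 IMPLIES 0)) OR (NOT 0 XOR (0 OR 0))) -> 1
  row 2 [0010]: ((NOT 0 AND (NOT 0 IMPLIES 0)) OR (NOT 0 XOR (1 OR 0))) -> 0
  row 3 [0011]: ((NOT 0 AND (NOT 0 IMPLIES 0)) OR (NOT 0 XOR (1 OR 0))) -> 0
  row 4 [0100]: ((NOT 1 AND (NOT 1 IMPLIES 0)) OR (NOT 0 XOR (0 OR 1))) -> 0
  row 5 [0101]: ((NOT 1 AND (NOT 1 IMPLIES 0)) OR (NOT 0 XOR (0 OR 1))) -> 0
  row 6 [0110]: ((NOT 1 AND (NOT 1 IMPLIES 0)) OR (NOT 0 XOR (1 OR 1))) -> 0
  row 7 [0111]: ((NOT 1 AND (NOT 1 IMPLIES 0)) OR (NOT 0 XOR (1 OR 1))) -> 0
  row 8 [1000]: ((NOT 0 AND (NOT 0 IMPLIES 1)) OR (NOT 1 XOR (0 OR 0))) -> 1
  row 9 [1001]: ((NOT 0 AND (NOT 0 IMPLIES 1)) OR (NOT 1 XOR (0 OR 0))) -> 1
  row 10 [1010]: ((NOT 0 AND (NOT 0 IMPLIES 1)) OR (NOT 1 XOR (1 OR 0))) -> 1
  row 11 [1011]: ((NOT 0 AND (NOT 0 IMPLIES 1)) OR (NOT 1 XOR (1 OR 0))) -> 1
  row 12 [1100]: ((NOT 1 AND (NOT 1 IMPLIES 1)) OR (NOT 1 XOR (0 OR 1))) -> 1
  row 13 [1101]: ((NOT 1 AND (NOT 1 IMPLIES 1)) OR (NOT 1 XOR (0 OR 1))) -> 1
  row 14 [1110]: ((NOT 1 AND (NOT 1 IMPLIES 1)) OR (NOT 1 XOR (1 OR 1))) -> 1
  row 15 [1111]: ((NOT 1 AND (NOT 1 IMPLIES 1)) OR (NOT 1 XOR (1 OR 1))) -> 1
Full result column, 4 rows per line (P1,P2 fixed per line; P3,P4 runs 00..11 left to right):
  rows 0-3 [P1,P2=00]: 1100  = hex C
  rows 4-7 [P1,P2=01]: 0000  = hex 0
  rows 8-11 [P1,P2=10]: 1111  = hex F
  rows 12-15 [P1,P2=11]: 1111  = hex F
Output column (row 0 .. row 15) = 1100000011111111
Output column grouped in 4s = 1100 0000 1111 1111 = 0xC0FF
Convert to decimal digit by digit (value = value*16 + digit):
  C -> 12
  12*16 + 0 = 192
  192*16 + 15 (F) = 3087
  3087*16 + 15 (F) = 49407
Decimal = 49407

49407


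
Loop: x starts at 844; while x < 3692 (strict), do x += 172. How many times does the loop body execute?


Step 1: x goes from 844 toward 3692 by 172; the body runs while x<3692, so iterations = ceil((bound-start)/step)
Step 2: Distance=2848
Step 3: ceil(2848/172)=17

17


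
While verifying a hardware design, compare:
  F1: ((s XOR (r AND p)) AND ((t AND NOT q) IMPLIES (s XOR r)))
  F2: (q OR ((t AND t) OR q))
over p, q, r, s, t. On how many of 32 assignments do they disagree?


F1 = ((s XOR (r AND p)) AND ((t AND NOT q) IMPLIES (s XOR r)))
F2 = (q OR ((t AND t) OR q))
Evaluate both on each of 32 rows (bits = p,q,r,s,t):
  row 0 [00000]: F1=0 F2=0 -> 0
  row 1 [00001]: F1=0 F2=1 (differ) -> 1
  row 2 [00010]: F1=1 F2=0 (differ) -> 1
  row 3 [00011]: F1=1 F2=1 -> 0
  row 4 [00100]: F1=0 F2=0 -> 0
  row 5 [00101]: F1=0 F2=1 (differ) -> 1
  row 6 [00110]: F1=1 F2=0 (differ) -> 1
  row 7 [00111]: F1=0 F2=1 (differ) -> 1
  row 8 [01000]: F1=0 F2=1 (differ) -> 1
  row 9 [01001]: F1=0 F2=1 (differ) -> 1
  row 10 [01010]: F1=1 F2=1 -> 0
  row 11 [01011]: F1=1 F2=1 -> 0
  row 12 [01100]: F1=0 F2=1 (differ) -> 1
  row 13 [01101]: F1=0 F2=1 (differ) -> 1
  row 14 [01110]: F1=1 F2=1 -> 0
  row 15 [01111]: F1=1 F2=1 -> 0
  row 16 [10000]: F1=0 F2=0 -> 0
  row 17 [10001]: F1=0 F2=1 (differ) -> 1
  row 18 [10010]: F1=1 F2=0 (differ) -> 1
  row 19 [10011]: F1=1 F2=1 -> 0
  row 20 [10100]: F1=1 F2=0 (differ) -> 1
  row 21 [10101]: F1=1 F2=1 -> 0
  row 22 [10110]: F1=0 F2=0 -> 0
  row 23 [10111]: F1=0 F2=1 (differ) -> 1
  row 24 [11000]: F1=0 F2=1 (differ) -> 1
  row 25 [11001]: F1=0 F2=1 (differ) -> 1
  row 26 [11010]: F1=1 F2=1 -> 0
  row 27 [11011]: F1=1 F2=1 -> 0
  row 28 [11100]: F1=1 F2=1 -> 0
  row 29 [11101]: F1=1 F2=1 -> 0
  row 30 [11110]: F1=0 F2=1 (differ) -> 1
  row 31 [11111]: F1=0 F2=1 (differ) -> 1
Full result column, 8 rows per line (p,q fixed per line; r,s,t runs 000..111 left to right):
  rows 0-7 [p,q=00]: 01100111  (ones: 5)
  rows 8-15 [p,q=01]: 11001100  (ones: 4)
  rows 16-23 [p,q=10]: 01101001  (ones: 4)
  rows 24-31 [p,q=11]: 11000011  (ones: 4)
Disagreements = 5+4+4+4 = 17

17


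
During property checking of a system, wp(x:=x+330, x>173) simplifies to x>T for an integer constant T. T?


Formula: wp(x:=E, P) = P[E/x] (substitute E for x in postcondition)
Step 1: Postcondition: x>173
Step 2: Substitute x+330 for x: x+330>173
Step 3: Solve for x: x > 173-330 = -157

-157


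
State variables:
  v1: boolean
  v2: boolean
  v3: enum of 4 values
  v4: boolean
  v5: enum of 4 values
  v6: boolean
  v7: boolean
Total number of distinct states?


State space = product of domain sizes of all variables.
Domain sizes:
  v1 (boolean): 2
  v2 (boolean): 2
  v3 (enum of 4 values): 4
  v4 (boolean): 2
  v5 (enum of 4 values): 4
  v6 (boolean): 2
  v7 (boolean): 2
Product = 2 * 2 * 4 * 2 * 4 * 2 * 2 = 512

512


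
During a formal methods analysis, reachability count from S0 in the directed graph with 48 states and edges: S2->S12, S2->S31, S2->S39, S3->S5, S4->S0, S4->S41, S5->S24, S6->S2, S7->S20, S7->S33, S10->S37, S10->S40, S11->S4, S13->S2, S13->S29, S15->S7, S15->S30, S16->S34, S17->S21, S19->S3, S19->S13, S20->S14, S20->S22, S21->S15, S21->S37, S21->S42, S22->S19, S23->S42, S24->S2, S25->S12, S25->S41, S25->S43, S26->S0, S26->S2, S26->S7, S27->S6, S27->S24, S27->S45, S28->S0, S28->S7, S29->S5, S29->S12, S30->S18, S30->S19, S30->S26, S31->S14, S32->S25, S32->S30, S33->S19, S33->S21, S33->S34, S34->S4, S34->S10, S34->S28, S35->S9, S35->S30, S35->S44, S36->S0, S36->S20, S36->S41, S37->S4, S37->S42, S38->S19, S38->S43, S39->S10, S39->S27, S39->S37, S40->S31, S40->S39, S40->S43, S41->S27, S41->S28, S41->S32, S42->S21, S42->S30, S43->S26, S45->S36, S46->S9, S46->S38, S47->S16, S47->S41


BFS from S0:
  layer 0: {S0}
Reachable set: {S0}
Count = 1

1


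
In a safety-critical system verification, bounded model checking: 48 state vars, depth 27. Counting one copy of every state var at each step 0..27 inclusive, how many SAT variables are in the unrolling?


BMC unrolls to depth k, creating one copy of each state var for steps 0..k.
Step count = 27 + 1 = 28 (steps 0 through 27)
Vars per step = 48
Total = 48 * 28 = 1344

1344


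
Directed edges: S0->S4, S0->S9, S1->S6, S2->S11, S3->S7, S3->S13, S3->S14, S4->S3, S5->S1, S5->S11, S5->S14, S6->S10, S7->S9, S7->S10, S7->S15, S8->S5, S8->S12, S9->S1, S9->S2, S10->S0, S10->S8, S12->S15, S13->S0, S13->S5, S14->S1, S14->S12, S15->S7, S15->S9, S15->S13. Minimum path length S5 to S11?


BFS layer-by-layer from S5:
  dist 0: {S5}
  dist 1: {S1, S11, S14}
  -> S11 reached at distance 1
Shortest path length = 1

1


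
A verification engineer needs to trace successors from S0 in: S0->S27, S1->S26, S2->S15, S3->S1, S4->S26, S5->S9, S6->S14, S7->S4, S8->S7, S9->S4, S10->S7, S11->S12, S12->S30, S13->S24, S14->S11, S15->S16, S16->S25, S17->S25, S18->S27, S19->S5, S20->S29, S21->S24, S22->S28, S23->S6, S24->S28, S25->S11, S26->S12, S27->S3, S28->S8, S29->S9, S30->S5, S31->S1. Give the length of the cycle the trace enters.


Trace from S0 until a state repeats:
  S0 -> S27 -> S3 -> S1 -> S26 -> S12 -> S30 -> S5 -> S9 -> S4 -> S26
S26 first seen at step 4, revisited at step 10.
Cycle length = 10 - 4 = 6

6


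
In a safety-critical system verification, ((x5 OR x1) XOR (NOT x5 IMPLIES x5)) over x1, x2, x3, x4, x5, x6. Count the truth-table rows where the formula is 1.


Formula: ((x5 OR x1) XOR (NOT x5 IMPLIES x5)) over 6 vars (64 rows)
Evaluate each row (x1, x2, x3, x4, x5, x6 as bits, MSB first):
  row 0 [000000]: ((0 OR 0) XOR (NOT 0 IMPLIES 0)) -> 0
  row 1 [000001]: ((0 OR 0) XOR (NOT 0 IMPLIES 0)) -> 0
  row 2 [000010]: ((1 OR 0) XOR (NOT 1 IMPLIES 1)) -> 0
  row 3 [000011]: ((1 OR 0) XOR (NOT 1 IMPLIES 1)) -> 0
  row 4 [000100]: ((0 OR 0) XOR (NOT 0 IMPLIES 0)) -> 0
  (every remaining row is evaluated the same way; all 64 results are listed next)
Full result column, 8 rows per line (x1,x2,x3 fixed per line; x4,x5,x6 runs 000..111 left to right):
  rows 0-7 [x1,x2,x3=000]: 00000000  (ones: 0)
  rows 8-15 [x1,x2,x3=001]: 00000000  (ones: 0)
  rows 16-23 [x1,x2,x3=010]: 00000000  (ones: 0)
  rows 24-31 [x1,x2,x3=011]: 00000000  (ones: 0)
  rows 32-39 [x1,x2,x3=100]: 11001100  (ones: 4)
  rows 40-47 [x1,x2,x3=101]: 11001100  (ones: 4)
  rows 48-55 [x1,x2,x3=110]: 11001100  (ones: 4)
  rows 56-63 [x1,x2,x3=111]: 11001100  (ones: 4)
Count of 1-rows = 0+0+0+0+4+4+4+4 = 16

16


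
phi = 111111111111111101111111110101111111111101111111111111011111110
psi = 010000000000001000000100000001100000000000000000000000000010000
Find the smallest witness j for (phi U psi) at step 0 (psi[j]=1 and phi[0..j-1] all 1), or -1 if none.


(phi U psi) at 0: need smallest j with psi[j]=1 and phi[i]=1 for all i in [0,j).
Scan from step 0:
  step 0: phi=1, psi=0 -> continue
  step 1: psi=1 and phi held for [0,1) -> witness found
Witness step = 1

1


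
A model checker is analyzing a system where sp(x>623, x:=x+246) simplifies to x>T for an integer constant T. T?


Formula: sp(P, x:=E) = exists old_x. (x = E[old_x/x]) AND P[old_x/x] (old_x is the value of x before the assignment; eliminate old_x by solving x = E[old_x/x] for old_x)
Step 1: Precondition P: x>623, i.e. old_x > 623
Step 2: Assignment gives x = old_x + 246, so old_x = x - 246
Step 3: Substitute into P: x - 246 > 623
Step 4: Simplify: x > 623+246 = 869

869


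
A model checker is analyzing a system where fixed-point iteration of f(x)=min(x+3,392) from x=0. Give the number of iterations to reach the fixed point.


Step 1: x=0, cap=392, increment=3
Step 2: x grows by 3 each step until capped at 392; fixed point is x=392
Step 3: iterations = ceil(392/3) = 131

131


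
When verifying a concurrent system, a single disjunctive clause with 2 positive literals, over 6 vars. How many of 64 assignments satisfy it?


Step 1: Total=2^6=64
Step 2: Unsat when all 2 false: 2^4=16
Step 3: Sat=64-16=48

48


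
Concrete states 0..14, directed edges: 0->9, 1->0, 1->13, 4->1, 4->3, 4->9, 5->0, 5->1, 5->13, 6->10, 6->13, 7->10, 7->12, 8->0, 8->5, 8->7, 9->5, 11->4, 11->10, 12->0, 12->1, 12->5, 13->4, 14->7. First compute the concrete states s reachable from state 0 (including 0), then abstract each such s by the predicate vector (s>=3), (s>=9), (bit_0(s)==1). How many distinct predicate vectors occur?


BFS from 0:
Concrete reachable: {0, 1, 3, 4, 5, 9, 13}
Abstract via predicates (s>=3), (s>=9), (bit_0(s)==1):
  (0,0,0) <- {0}
  (0,0,1) <- {1}
  (1,0,0) <- {4}
  (1,0,1) <- {3, 5}
  (1,1,1) <- {9, 13}
Distinct abstract states = 5

5


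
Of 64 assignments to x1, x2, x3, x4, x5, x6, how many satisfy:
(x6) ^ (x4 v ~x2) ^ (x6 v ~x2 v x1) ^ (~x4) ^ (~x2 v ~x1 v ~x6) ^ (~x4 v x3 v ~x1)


CNF with 6 clauses over 6 vars (64 assignments).
An assignment satisfies CNF iff every clause has >=1 true literal.
Check each row (bits = x1,x2,x3,x4,x5,x6; clause T/F shown):
  row 0 [000000]: clauses=FTTTTT -> 0
  row 1 [000001]: clauses=TTTTTT -> 1
  row 2 [000010]: clauses=FTTTTT -> 0
  row 3 [000011]: clauses=TTTTTT -> 1
  row 4 [000100]: clauses=FTTFTT -> 0
  (every remaining row is evaluated the same way; all 64 results are listed next)
Full result column, 8 rows per line (x1,x2,x3 fixed per line; x4,x5,x6 runs 000..111 left to right):
  rows 0-7 [x1,x2,x3=000]: 01010000  (ones: 2)
  rows 8-15 [x1,x2,x3=001]: 01010000  (ones: 2)
  rows 16-23 [x1,x2,x3=010]: 00000000  (ones: 0)
  rows 24-31 [x1,x2,x3=011]: 00000000  (ones: 0)
  rows 32-39 [x1,x2,x3=100]: 01010000  (ones: 2)
  rows 40-47 [x1,x2,x3=101]: 01010000  (ones: 2)
  rows 48-55 [x1,x2,x3=110]: 00000000  (ones: 0)
  rows 56-63 [x1,x2,x3=111]: 00000000  (ones: 0)
Satisfying assignments = 2+2+0+0+2+2+0+0 = 8

8


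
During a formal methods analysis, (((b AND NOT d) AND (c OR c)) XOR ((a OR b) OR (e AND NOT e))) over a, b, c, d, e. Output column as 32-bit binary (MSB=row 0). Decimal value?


Formula: (((b AND NOT d) AND (c OR c)) XOR ((a OR b) OR (e AND NOT e))) over a, b, c, d, e (32 rows)
Evaluate each row (bits = a,b,c,d,e, MSB first):
  row 0 [00000]: (((0 AND NOT 0) AND (0 OR 0)) XOR ((0 OR 0) OR (0 AND NOT 0))) -> 0
  row 1 [00001]: (((0 AND NOT 0) AND (0 OR 0)) XOR ((0 OR 0) OR (1 AND NOT 1))) -> 0
  row 2 [00010]: (((0 AND NOT 1) AND (0 OR 0)) XOR ((0 OR 0) OR (0 AND NOT 0))) -> 0
  row 3 [00011]: (((0 AND NOT 1) AND (0 OR 0)) XOR ((0 OR 0) OR (1 AND NOT 1))) -> 0
  row 4 [00100]: (((0 AND NOT 0) AND (1 OR 1)) XOR ((0 OR 0) OR (0 AND NOT 0))) -> 0
  row 5 [00101]: (((0 AND NOT 0) AND (1 OR 1)) XOR ((0 OR 0) OR (1 AND NOT 1))) -> 0
  row 6 [00110]: (((0 AND NOT 1) AND (1 OR 1)) XOR ((0 OR 0) OR (0 AND NOT 0))) -> 0
  row 7 [00111]: (((0 AND NOT 1) AND (1 OR 1)) XOR ((0 OR 0) OR (1 AND NOT 1))) -> 0
  row 8 [01000]: (((1 AND NOT 0) AND (0 OR 0)) XOR ((0 OR 1) OR (0 AND NOT 0))) -> 1
  row 9 [01001]: (((1 AND NOT 0) AND (0 OR 0)) XOR ((0 OR 1) OR (1 AND NOT 1))) -> 1
  row 10 [01010]: (((1 AND NOT 1) AND (0 OR 0)) XOR ((0 OR 1) OR (0 AND NOT 0))) -> 1
  row 11 [01011]: (((1 AND NOT 1) AND (0 OR 0)) XOR ((0 OR 1) OR (1 AND NOT 1))) -> 1
  row 12 [01100]: (((1 AND NOT 0) AND (1 OR 1)) XOR ((0 OR 1) OR (0 AND NOT 0))) -> 0
  row 13 [01101]: (((1 AND NOT 0) AND (1 OR 1)) XOR ((0 OR 1) OR (1 AND NOT 1))) -> 0
  row 14 [01110]: (((1 AND NOT 1) AND (1 OR 1)) XOR ((0 OR 1) OR (0 AND NOT 0))) -> 1
  row 15 [01111]: (((1 AND NOT 1) AND (1 OR 1)) XOR ((0 OR 1) OR (1 AND NOT 1))) -> 1
  row 16 [10000]: (((0 AND NOT 0) AND (0 OR 0)) XOR ((1 OR 0) OR (0 AND NOT 0))) -> 1
  row 17 [10001]: (((0 AND NOT 0) AND (0 OR 0)) XOR ((1 OR 0) OR (1 AND NOT 1))) -> 1
  row 18 [10010]: (((0 AND NOT 1) AND (0 OR 0)) XOR ((1 OR 0) OR (0 AND NOT 0))) -> 1
  row 19 [10011]: (((0 AND NOT 1) AND (0 OR 0)) XOR ((1 OR 0) OR (1 AND NOT 1))) -> 1
  row 20 [10100]: (((0 AND NOT 0) AND (1 OR 1)) XOR ((1 OR 0) OR (0 AND NOT 0))) -> 1
  row 21 [10101]: (((0 AND NOT 0) AND (1 OR 1)) XOR ((1 OR 0) OR (1 AND NOT 1))) -> 1
  row 22 [10110]: (((0 AND NOT 1) AND (1 OR 1)) XOR ((1 OR 0) OR (0 AND NOT 0))) -> 1
  row 23 [10111]: (((0 AND NOT 1) AND (1 OR 1)) XOR ((1 OR 0) OR (1 AND NOT 1))) -> 1
  row 24 [11000]: (((1 AND NOT 0) AND (0 OR 0)) XOR ((1 OR 1) OR (0 AND NOT 0))) -> 1
  row 25 [11001]: (((1 AND NOT 0) AND (0 OR 0)) XOR ((1 OR 1) OR (1 AND NOT 1))) -> 1
  row 26 [11010]: (((1 AND NOT 1) AND (0 OR 0)) XOR ((1 OR 1) OR (0 AND NOT 0))) -> 1
  row 27 [11011]: (((1 AND NOT 1) AND (0 OR 0)) XOR ((1 OR 1) OR (1 AND NOT 1))) -> 1
  row 28 [11100]: (((1 AND NOT 0) AND (1 OR 1)) XOR ((1 OR 1) OR (0 AND NOT 0))) -> 0
  row 29 [11101]: (((1 AND NOT 0) AND (1 OR 1)) XOR ((1 OR 1) OR (1 AND NOT 1))) -> 0
  row 30 [11110]: (((1 AND NOT 1) AND (1 OR 1)) XOR ((1 OR 1) OR (0 AND NOT 0))) -> 1
  row 31 [11111]: (((1 AND NOT 1) AND (1 OR 1)) XOR ((1 OR 1) OR (1 AND NOT 1))) -> 1
Full result column, 4 rows per line (a,b,c fixed per line; d,e runs 00..11 left to right):
  rows 0-3 [a,b,c=000]: 0000  = hex 0
  rows 4-7 [a,b,c=001]: 0000  = hex 0
  rows 8-11 [a,b,c=010]: 1111  = hex F
  rows 12-15 [a,b,c=011]: 0011  = hex 3
  rows 16-19 [a,b,c=100]: 1111  = hex F
  rows 20-23 [a,b,c=101]: 1111  = hex F
  rows 24-27 [a,b,c=110]: 1111  = hex F
  rows 28-31 [a,b,c=111]: 0011  = hex 3
Output column (row 0 .. row 31) = 00000000111100111111111111110011
Output column grouped in 4s = 0000 0000 1111 0011 1111 1111 1111 0011 = 0x00F3FFF3
Convert to decimal digit by digit (value = value*16 + digit):
  0 -> 0
  0*16 + 0 = 0
  0*16 + 15 (F) = 15
  15*16 + 3 = 243
  243*16 + 15 (F) = 3903
  3903*16 + 15 (F) = 62463
  62463*16 + 15 (F) = 999423
  999423*16 + 3 = 15990771
Decimal = 15990771

15990771


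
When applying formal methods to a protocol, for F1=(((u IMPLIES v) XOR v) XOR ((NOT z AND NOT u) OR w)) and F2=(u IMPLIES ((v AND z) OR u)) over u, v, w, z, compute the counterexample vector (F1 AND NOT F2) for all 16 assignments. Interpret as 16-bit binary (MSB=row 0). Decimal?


F1 = (((u IMPLIES v) XOR v) XOR ((NOT z AND NOT u) OR w))
F2 = (u IMPLIES ((v AND z) OR u))
Counterexample to F1=>F2 is where F1=1 and F2=0.
Evaluate each row (bits = u,v,w,z, MSB first):
  row 0 [0000]: F1=0 F2=1 -> F1&~F2 -> 0
  row 1 [0001]: F1=1 F2=1 -> F1&~F2 -> 0
  row 2 [0010]: F1=0 F2=1 -> F1&~F2 -> 0
  row 3 [0011]: F1=0 F2=1 -> F1&~F2 -> 0
  row 4 [0100]: F1=1 F2=1 -> F1&~F2 -> 0
  row 5 [0101]: F1=0 F2=1 -> F1&~F2 -> 0
  row 6 [0110]: F1=1 F2=1 -> F1&~F2 -> 0
  row 7 [0111]: F1=1 F2=1 -> F1&~F2 -> 0
  row 8 [1000]: F1=0 F2=1 -> F1&~F2 -> 0
  row 9 [1001]: F1=0 F2=1 -> F1&~F2 -> 0
  row 10 [1010]: F1=1 F2=1 -> F1&~F2 -> 0
  row 11 [1011]: F1=1 F2=1 -> F1&~F2 -> 0
  row 12 [1100]: F1=0 F2=1 -> F1&~F2 -> 0
  row 13 [1101]: F1=0 F2=1 -> F1&~F2 -> 0
  row 14 [1110]: F1=1 F2=1 -> F1&~F2 -> 0
  row 15 [1111]: F1=1 F2=1 -> F1&~F2 -> 0
Full result column, 4 rows per line (u,v fixed per line; w,z runs 00..11 left to right):
  rows 0-3 [u,v=00]: 0000  = hex 0
  rows 4-7 [u,v=01]: 0000  = hex 0
  rows 8-11 [u,v=10]: 0000  = hex 0
  rows 12-15 [u,v=11]: 0000  = hex 0
Counterexample vector (row 0 .. row 15) = 0000000000000000
Output column grouped in 4s = 0000 0000 0000 0000 = 0x0000
Convert to decimal digit by digit (value = value*16 + digit):
  0 -> 0
  0*16 + 0 = 0
  0*16 + 0 = 0
  0*16 + 0 = 0
Decimal = 0

0


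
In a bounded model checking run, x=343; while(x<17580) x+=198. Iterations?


Step 1: x goes from 343 toward 17580 by 198; the body runs while x<17580, so iterations = ceil((bound-start)/step)
Step 2: Distance=17237
Step 3: ceil(17237/198)=88

88


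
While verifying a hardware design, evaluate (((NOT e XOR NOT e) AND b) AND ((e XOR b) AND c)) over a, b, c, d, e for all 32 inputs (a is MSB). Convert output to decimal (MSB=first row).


Formula: (((NOT e XOR NOT e) AND b) AND ((e XOR b) AND c)) over a, b, c, d, e (32 rows)
Evaluate each row (bits = a,b,c,d,e, MSB first):
  row 0 [00000]: (((NOT 0 XOR NOT 0) AND 0) AND ((0 XOR 0) AND 0)) -> 0
  row 1 [00001]: (((NOT 1 XOR NOT 1) AND 0) AND ((1 XOR 0) AND 0)) -> 0
  row 2 [00010]: (((NOT 0 XOR NOT 0) AND 0) AND ((0 XOR 0) AND 0)) -> 0
  row 3 [00011]: (((NOT 1 XOR NOT 1) AND 0) AND ((1 XOR 0) AND 0)) -> 0
  row 4 [00100]: (((NOT 0 XOR NOT 0) AND 0) AND ((0 XOR 0) AND 1)) -> 0
  row 5 [00101]: (((NOT 1 XOR NOT 1) AND 0) AND ((1 XOR 0) AND 1)) -> 0
  row 6 [00110]: (((NOT 0 XOR NOT 0) AND 0) AND ((0 XOR 0) AND 1)) -> 0
  row 7 [00111]: (((NOT 1 XOR NOT 1) AND 0) AND ((1 XOR 0) AND 1)) -> 0
  row 8 [01000]: (((NOT 0 XOR NOT 0) AND 1) AND ((0 XOR 1) AND 0)) -> 0
  row 9 [01001]: (((NOT 1 XOR NOT 1) AND 1) AND ((1 XOR 1) AND 0)) -> 0
  row 10 [01010]: (((NOT 0 XOR NOT 0) AND 1) AND ((0 XOR 1) AND 0)) -> 0
  row 11 [01011]: (((NOT 1 XOR NOT 1) AND 1) AND ((1 XOR 1) AND 0)) -> 0
  row 12 [01100]: (((NOT 0 XOR NOT 0) AND 1) AND ((0 XOR 1) AND 1)) -> 0
  row 13 [01101]: (((NOT 1 XOR NOT 1) AND 1) AND ((1 XOR 1) AND 1)) -> 0
  row 14 [01110]: (((NOT 0 XOR NOT 0) AND 1) AND ((0 XOR 1) AND 1)) -> 0
  row 15 [01111]: (((NOT 1 XOR NOT 1) AND 1) AND ((1 XOR 1) AND 1)) -> 0
  row 16 [10000]: (((NOT 0 XOR NOT 0) AND 0) AND ((0 XOR 0) AND 0)) -> 0
  row 17 [10001]: (((NOT 1 XOR NOT 1) AND 0) AND ((1 XOR 0) AND 0)) -> 0
  row 18 [10010]: (((NOT 0 XOR NOT 0) AND 0) AND ((0 XOR 0) AND 0)) -> 0
  row 19 [10011]: (((NOT 1 XOR NOT 1) AND 0) AND ((1 XOR 0) AND 0)) -> 0
  row 20 [10100]: (((NOT 0 XOR NOT 0) AND 0) AND ((0 XOR 0) AND 1)) -> 0
  row 21 [10101]: (((NOT 1 XOR NOT 1) AND 0) AND ((1 XOR 0) AND 1)) -> 0
  row 22 [10110]: (((NOT 0 XOR NOT 0) AND 0) AND ((0 XOR 0) AND 1)) -> 0
  row 23 [10111]: (((NOT 1 XOR NOT 1) AND 0) AND ((1 XOR 0) AND 1)) -> 0
  row 24 [11000]: (((NOT 0 XOR NOT 0) AND 1) AND ((0 XOR 1) AND 0)) -> 0
  row 25 [11001]: (((NOT 1 XOR NOT 1) AND 1) AND ((1 XOR 1) AND 0)) -> 0
  row 26 [11010]: (((NOT 0 XOR NOT 0) AND 1) AND ((0 XOR 1) AND 0)) -> 0
  row 27 [11011]: (((NOT 1 XOR NOT 1) AND 1) AND ((1 XOR 1) AND 0)) -> 0
  row 28 [11100]: (((NOT 0 XOR NOT 0) AND 1) AND ((0 XOR 1) AND 1)) -> 0
  row 29 [11101]: (((NOT 1 XOR NOT 1) AND 1) AND ((1 XOR 1) AND 1)) -> 0
  row 30 [11110]: (((NOT 0 XOR NOT 0) AND 1) AND ((0 XOR 1) AND 1)) -> 0
  row 31 [11111]: (((NOT 1 XOR NOT 1) AND 1) AND ((1 XOR 1) AND 1)) -> 0
Full result column, 4 rows per line (a,b,c fixed per line; d,e runs 00..11 left to right):
  rows 0-3 [a,b,c=000]: 0000  = hex 0
  rows 4-7 [a,b,c=001]: 0000  = hex 0
  rows 8-11 [a,b,c=010]: 0000  = hex 0
  rows 12-15 [a,b,c=011]: 0000  = hex 0
  rows 16-19 [a,b,c=100]: 0000  = hex 0
  rows 20-23 [a,b,c=101]: 0000  = hex 0
  rows 24-27 [a,b,c=110]: 0000  = hex 0
  rows 28-31 [a,b,c=111]: 0000  = hex 0
Output column (row 0 .. row 31) = 00000000000000000000000000000000
Output column grouped in 4s = 0000 0000 0000 0000 0000 0000 0000 0000 = 0x00000000
Convert to decimal digit by digit (value = value*16 + digit):
  0 -> 0
  0*16 + 0 = 0
  0*16 + 0 = 0
  0*16 + 0 = 0
  0*16 + 0 = 0
  0*16 + 0 = 0
  0*16 + 0 = 0
  0*16 + 0 = 0
Decimal = 0

0


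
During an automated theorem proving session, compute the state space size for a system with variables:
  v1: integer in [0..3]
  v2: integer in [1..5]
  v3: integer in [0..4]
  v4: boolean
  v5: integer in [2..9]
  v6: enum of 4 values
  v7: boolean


State space = product of domain sizes of all variables.
Domain sizes:
  v1 (integer in [0..3]): 4
  v2 (integer in [1..5]): 5
  v3 (integer in [0..4]): 5
  v4 (boolean): 2
  v5 (integer in [2..9]): 8
  v6 (enum of 4 values): 4
  v7 (boolean): 2
Product = 4 * 5 * 5 * 2 * 8 * 4 * 2 = 12800

12800


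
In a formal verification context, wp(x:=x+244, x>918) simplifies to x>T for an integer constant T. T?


Formula: wp(x:=E, P) = P[E/x] (substitute E for x in postcondition)
Step 1: Postcondition: x>918
Step 2: Substitute x+244 for x: x+244>918
Step 3: Solve for x: x > 918-244 = 674

674


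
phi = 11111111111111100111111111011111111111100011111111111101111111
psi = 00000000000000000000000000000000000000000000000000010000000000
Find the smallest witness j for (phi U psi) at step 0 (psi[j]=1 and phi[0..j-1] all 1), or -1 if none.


(phi U psi) at 0: need smallest j with psi[j]=1 and phi[i]=1 for all i in [0,j).
Scan from step 0:
  step 0: phi=1, psi=0 -> continue
  step 1: phi=1, psi=0 -> continue
  step 2: phi=1, psi=0 -> continue
  step 3: phi=1, psi=0 -> continue
  step 15: phi=0 -> phi-prefix broken from here
  step 51: psi=1 but phi already failed -> not a witness
  end of trace: no witness -> -1
Witness step = -1

-1


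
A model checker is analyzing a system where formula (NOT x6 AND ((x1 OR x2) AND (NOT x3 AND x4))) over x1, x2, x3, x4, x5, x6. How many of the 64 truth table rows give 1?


Formula: (NOT x6 AND ((x1 OR x2) AND (NOT x3 AND x4))) over 6 vars (64 rows)
Evaluate each row (x1, x2, x3, x4, x5, x6 as bits, MSB first):
  row 0 [000000]: (NOT 0 AND ((0 OR 0) AND (NOT 0 AND 0))) -> 0
  row 1 [000001]: (NOT 1 AND ((0 OR 0) AND (NOT 0 AND 0))) -> 0
  row 2 [000010]: (NOT 0 AND ((0 OR 0) AND (NOT 0 AND 0))) -> 0
  row 3 [000011]: (NOT 1 AND ((0 OR 0) AND (NOT 0 AND 0))) -> 0
  row 4 [000100]: (NOT 0 AND ((0 OR 0) AND (NOT 0 AND 1))) -> 0
  (every remaining row is evaluated the same way; all 64 results are listed next)
Full result column, 8 rows per line (x1,x2,x3 fixed per line; x4,x5,x6 runs 000..111 left to right):
  rows 0-7 [x1,x2,x3=000]: 00000000  (ones: 0)
  rows 8-15 [x1,x2,x3=001]: 00000000  (ones: 0)
  rows 16-23 [x1,x2,x3=010]: 00001010  (ones: 2)
  rows 24-31 [x1,x2,x3=011]: 00000000  (ones: 0)
  rows 32-39 [x1,x2,x3=100]: 00001010  (ones: 2)
  rows 40-47 [x1,x2,x3=101]: 00000000  (ones: 0)
  rows 48-55 [x1,x2,x3=110]: 00001010  (ones: 2)
  rows 56-63 [x1,x2,x3=111]: 00000000  (ones: 0)
Count of 1-rows = 0+0+2+0+2+0+2+0 = 6

6


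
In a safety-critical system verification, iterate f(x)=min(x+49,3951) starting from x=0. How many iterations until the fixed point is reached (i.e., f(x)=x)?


Step 1: x=0, cap=3951, increment=49
Step 2: x grows by 49 each step until capped at 3951; fixed point is x=3951
Step 3: iterations = ceil(3951/49) = 81

81


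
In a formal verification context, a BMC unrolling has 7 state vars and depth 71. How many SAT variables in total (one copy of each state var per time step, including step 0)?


BMC unrolls to depth k, creating one copy of each state var for steps 0..k.
Step count = 71 + 1 = 72 (steps 0 through 71)
Vars per step = 7
Total = 7 * 72 = 504

504


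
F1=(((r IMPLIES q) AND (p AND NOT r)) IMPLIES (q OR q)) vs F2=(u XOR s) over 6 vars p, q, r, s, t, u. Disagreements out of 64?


F1 = (((r IMPLIES q) AND (p AND NOT r)) IMPLIES (q OR q))
F2 = (u XOR s)
Evaluate both on each of 64 rows (bits = p,q,r,s,t,u):
  row 0 [000000]: F1=1 F2=0 (differ) -> 1
  row 1 [000001]: F1=1 F2=1 -> 0
  row 2 [000010]: F1=1 F2=0 (differ) -> 1
  row 3 [000011]: F1=1 F2=1 -> 0
  row 4 [000100]: F1=1 F2=1 -> 0
  (every remaining row is evaluated the same way; all 64 results are listed next)
Full result column, 8 rows per line (p,q,r fixed per line; s,t,u runs 000..111 left to right):
  rows 0-7 [p,q,r=000]: 10100101  (ones: 4)
  rows 8-15 [p,q,r=001]: 10100101  (ones: 4)
  rows 16-23 [p,q,r=010]: 10100101  (ones: 4)
  rows 24-31 [p,q,r=011]: 10100101  (ones: 4)
  rows 32-39 [p,q,r=100]: 01011010  (ones: 4)
  rows 40-47 [p,q,r=101]: 10100101  (ones: 4)
  rows 48-55 [p,q,r=110]: 10100101  (ones: 4)
  rows 56-63 [p,q,r=111]: 10100101  (ones: 4)
Disagreements = 4+4+4+4+4+4+4+4 = 32

32


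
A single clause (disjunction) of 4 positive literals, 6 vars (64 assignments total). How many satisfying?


Step 1: Total=2^6=64
Step 2: Unsat when all 4 false: 2^2=4
Step 3: Sat=64-4=60

60


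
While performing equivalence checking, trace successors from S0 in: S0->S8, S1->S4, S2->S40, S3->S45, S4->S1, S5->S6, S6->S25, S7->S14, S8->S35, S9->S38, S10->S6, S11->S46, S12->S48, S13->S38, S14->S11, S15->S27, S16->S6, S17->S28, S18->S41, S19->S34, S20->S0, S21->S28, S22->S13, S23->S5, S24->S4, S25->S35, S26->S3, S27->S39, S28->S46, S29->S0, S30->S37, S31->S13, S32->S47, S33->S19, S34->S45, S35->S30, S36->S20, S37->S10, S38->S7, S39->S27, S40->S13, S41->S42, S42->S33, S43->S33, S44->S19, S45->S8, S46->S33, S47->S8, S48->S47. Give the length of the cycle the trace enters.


Trace from S0 until a state repeats:
  S0 -> S8 -> S35 -> S30 -> S37 -> S10 -> S6 -> S25 -> S35
S35 first seen at step 2, revisited at step 8.
Cycle length = 8 - 2 = 6

6


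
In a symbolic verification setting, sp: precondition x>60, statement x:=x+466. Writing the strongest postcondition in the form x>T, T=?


Formula: sp(P, x:=E) = exists old_x. (x = E[old_x/x]) AND P[old_x/x] (old_x is the value of x before the assignment; eliminate old_x by solving x = E[old_x/x] for old_x)
Step 1: Precondition P: x>60, i.e. old_x > 60
Step 2: Assignment gives x = old_x + 466, so old_x = x - 466
Step 3: Substitute into P: x - 466 > 60
Step 4: Simplify: x > 60+466 = 526

526


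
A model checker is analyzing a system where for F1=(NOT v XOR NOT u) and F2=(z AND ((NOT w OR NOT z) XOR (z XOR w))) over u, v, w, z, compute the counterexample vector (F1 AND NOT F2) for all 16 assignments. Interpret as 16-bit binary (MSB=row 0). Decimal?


F1 = (NOT v XOR NOT u)
F2 = (z AND ((NOT w OR NOT z) XOR (z XOR w)))
Counterexample to F1=>F2 is where F1=1 and F2=0.
Evaluate each row (bits = u,v,w,z, MSB first):
  row 0 [0000]: F1=0 F2=0 -> F1&~F2 -> 0
  row 1 [0001]: F1=0 F2=0 -> F1&~F2 -> 0
  row 2 [0010]: F1=0 F2=0 -> F1&~F2 -> 0
  row 3 [0011]: F1=0 F2=0 -> F1&~F2 -> 0
  row 4 [0100]: F1=1 F2=0 -> F1&~F2 -> 1
  row 5 [0101]: F1=1 F2=0 -> F1&~F2 -> 1
  row 6 [0110]: F1=1 F2=0 -> F1&~F2 -> 1
  row 7 [0111]: F1=1 F2=0 -> F1&~F2 -> 1
  row 8 [1000]: F1=1 F2=0 -> F1&~F2 -> 1
  row 9 [1001]: F1=1 F2=0 -> F1&~F2 -> 1
  row 10 [1010]: F1=1 F2=0 -> F1&~F2 -> 1
  row 11 [1011]: F1=1 F2=0 -> F1&~F2 -> 1
  row 12 [1100]: F1=0 F2=0 -> F1&~F2 -> 0
  row 13 [1101]: F1=0 F2=0 -> F1&~F2 -> 0
  row 14 [1110]: F1=0 F2=0 -> F1&~F2 -> 0
  row 15 [1111]: F1=0 F2=0 -> F1&~F2 -> 0
Full result column, 4 rows per line (u,v fixed per line; w,z runs 00..11 left to right):
  rows 0-3 [u,v=00]: 0000  = hex 0
  rows 4-7 [u,v=01]: 1111  = hex F
  rows 8-11 [u,v=10]: 1111  = hex F
  rows 12-15 [u,v=11]: 0000  = hex 0
Counterexample vector (row 0 .. row 15) = 0000111111110000
Output column grouped in 4s = 0000 1111 1111 0000 = 0x0FF0
Convert to decimal digit by digit (value = value*16 + digit):
  0 -> 0
  0*16 + 15 (F) = 15
  15*16 + 15 (F) = 255
  255*16 + 0 = 4080
Decimal = 4080

4080


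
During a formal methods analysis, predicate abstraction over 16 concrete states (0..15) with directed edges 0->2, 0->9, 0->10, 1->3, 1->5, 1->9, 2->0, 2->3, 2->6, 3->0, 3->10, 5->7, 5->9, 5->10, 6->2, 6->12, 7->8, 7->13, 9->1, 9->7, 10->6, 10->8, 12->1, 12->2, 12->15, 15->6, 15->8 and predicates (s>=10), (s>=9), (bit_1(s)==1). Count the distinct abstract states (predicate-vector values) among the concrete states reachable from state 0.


BFS from 0:
Concrete reachable: {0, 1, 2, 3, 5, 6, 7, 8, 9, 10, 12, 13, 15}
Abstract via predicates (s>=10), (s>=9), (bit_1(s)==1):
  (0,0,0) <- {0, 1, 5, 8}
  (0,0,1) <- {2, 3, 6, 7}
  (0,1,0) <- {9}
  (1,1,0) <- {12, 13}
  (1,1,1) <- {10, 15}
Distinct abstract states = 5

5


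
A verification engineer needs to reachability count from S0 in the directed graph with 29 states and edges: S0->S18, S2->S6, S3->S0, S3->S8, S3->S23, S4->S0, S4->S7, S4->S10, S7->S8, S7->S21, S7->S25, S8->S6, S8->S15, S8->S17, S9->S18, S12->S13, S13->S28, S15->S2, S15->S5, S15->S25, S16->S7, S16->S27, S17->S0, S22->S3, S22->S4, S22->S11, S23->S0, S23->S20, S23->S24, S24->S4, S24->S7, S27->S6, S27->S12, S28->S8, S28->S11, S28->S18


BFS from S0:
  layer 0: {S0}
  layer 1: {S18}
Reachable set: {S0, S18}
Count = 2

2


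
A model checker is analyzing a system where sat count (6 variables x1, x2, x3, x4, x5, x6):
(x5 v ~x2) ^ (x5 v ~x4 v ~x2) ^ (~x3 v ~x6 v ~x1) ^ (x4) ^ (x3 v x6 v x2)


CNF with 5 clauses over 6 vars (64 assignments).
An assignment satisfies CNF iff every clause has >=1 true literal.
Check each row (bits = x1,x2,x3,x4,x5,x6; clause T/F shown):
  row 0 [000000]: clauses=TTTFF -> 0
  row 1 [000001]: clauses=TTTFT -> 0
  row 2 [000010]: clauses=TTTFF -> 0
  row 3 [000011]: clauses=TTTFT -> 0
  row 4 [000100]: clauses=TTTTF -> 0
  (every remaining row is evaluated the same way; all 64 results are listed next)
Full result column, 8 rows per line (x1,x2,x3 fixed per line; x4,x5,x6 runs 000..111 left to right):
  rows 0-7 [x1,x2,x3=000]: 00000101  (ones: 2)
  rows 8-15 [x1,x2,x3=001]: 00001111  (ones: 4)
  rows 16-23 [x1,x2,x3=010]: 00000011  (ones: 2)
  rows 24-31 [x1,x2,x3=011]: 00000011  (ones: 2)
  rows 32-39 [x1,x2,x3=100]: 00000101  (ones: 2)
  rows 40-47 [x1,x2,x3=101]: 00001010  (ones: 2)
  rows 48-55 [x1,x2,x3=110]: 00000011  (ones: 2)
  rows 56-63 [x1,x2,x3=111]: 00000010  (ones: 1)
Satisfying assignments = 2+4+2+2+2+2+2+1 = 17

17


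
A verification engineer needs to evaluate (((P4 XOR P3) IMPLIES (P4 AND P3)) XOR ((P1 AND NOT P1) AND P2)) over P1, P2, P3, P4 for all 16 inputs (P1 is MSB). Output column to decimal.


Formula: (((P4 XOR P3) IMPLIES (P4 AND P3)) XOR ((P1 AND NOT P1) AND P2)) over P1, P2, P3, P4 (16 rows)
Evaluate each row (bits = P1,P2,P3,P4, MSB first):
  row 0 [0000]: (((0 XOR 0) IMPLIES (0 AND 0)) XOR ((0 AND NOT 0) AND 0)) -> 1
  row 1 [0001]: (((1 XOR 0) IMPLIES (1 AND 0)) XOR ((0 AND NOT 0) AND 0)) -> 0
  row 2 [0010]: (((0 XOR 1) IMPLIES (0 AND 1)) XOR ((0 AND NOT 0) AND 0)) -> 0
  row 3 [0011]: (((1 XOR 1) IMPLIES (1 AND 1)) XOR ((0 AND NOT 0) AND 0)) -> 1
  row 4 [0100]: (((0 XOR 0) IMPLIES (0 AND 0)) XOR ((0 AND NOT 0) AND 1)) -> 1
  row 5 [0101]: (((1 XOR 0) IMPLIES (1 AND 0)) XOR ((0 AND NOT 0) AND 1)) -> 0
  row 6 [0110]: (((0 XOR 1) IMPLIES (0 AND 1)) XOR ((0 AND NOT 0) AND 1)) -> 0
  row 7 [0111]: (((1 XOR 1) IMPLIES (1 AND 1)) XOR ((0 AND NOT 0) AND 1)) -> 1
  row 8 [1000]: (((0 XOR 0) IMPLIES (0 AND 0)) XOR ((1 AND NOT 1) AND 0)) -> 1
  row 9 [1001]: (((1 XOR 0) IMPLIES (1 AND 0)) XOR ((1 AND NOT 1) AND 0)) -> 0
  row 10 [1010]: (((0 XOR 1) IMPLIES (0 AND 1)) XOR ((1 AND NOT 1) AND 0)) -> 0
  row 11 [1011]: (((1 XOR 1) IMPLIES (1 AND 1)) XOR ((1 AND NOT 1) AND 0)) -> 1
  row 12 [1100]: (((0 XOR 0) IMPLIES (0 AND 0)) XOR ((1 AND NOT 1) AND 1)) -> 1
  row 13 [1101]: (((1 XOR 0) IMPLIES (1 AND 0)) XOR ((1 AND NOT 1) AND 1)) -> 0
  row 14 [1110]: (((0 XOR 1) IMPLIES (0 AND 1)) XOR ((1 AND NOT 1) AND 1)) -> 0
  row 15 [1111]: (((1 XOR 1) IMPLIES (1 AND 1)) XOR ((1 AND NOT 1) AND 1)) -> 1
Full result column, 4 rows per line (P1,P2 fixed per line; P3,P4 runs 00..11 left to right):
  rows 0-3 [P1,P2=00]: 1001  = hex 9
  rows 4-7 [P1,P2=01]: 1001  = hex 9
  rows 8-11 [P1,P2=10]: 1001  = hex 9
  rows 12-15 [P1,P2=11]: 1001  = hex 9
Output column (row 0 .. row 15) = 1001100110011001
Output column grouped in 4s = 1001 1001 1001 1001 = 0x9999
Convert to decimal digit by digit (value = value*16 + digit):
  9 -> 9
  9*16 + 9 = 153
  153*16 + 9 = 2457
  2457*16 + 9 = 39321
Decimal = 39321

39321


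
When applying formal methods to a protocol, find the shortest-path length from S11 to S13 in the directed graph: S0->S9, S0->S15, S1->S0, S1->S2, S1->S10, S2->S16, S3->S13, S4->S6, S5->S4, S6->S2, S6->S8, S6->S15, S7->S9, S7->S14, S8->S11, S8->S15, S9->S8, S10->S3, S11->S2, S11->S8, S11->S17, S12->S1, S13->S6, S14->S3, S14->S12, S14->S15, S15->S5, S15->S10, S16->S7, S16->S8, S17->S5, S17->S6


BFS layer-by-layer from S11:
  dist 0: {S11}
  dist 1: {S2, S8, S17}
  dist 2: {S5, S6, S15, S16}
  dist 3: {S4, S7, S10}
  dist 4: {S3, S9, S14}
  dist 5: {S12, S13}
  -> S13 reached at distance 5
Shortest path length = 5

5


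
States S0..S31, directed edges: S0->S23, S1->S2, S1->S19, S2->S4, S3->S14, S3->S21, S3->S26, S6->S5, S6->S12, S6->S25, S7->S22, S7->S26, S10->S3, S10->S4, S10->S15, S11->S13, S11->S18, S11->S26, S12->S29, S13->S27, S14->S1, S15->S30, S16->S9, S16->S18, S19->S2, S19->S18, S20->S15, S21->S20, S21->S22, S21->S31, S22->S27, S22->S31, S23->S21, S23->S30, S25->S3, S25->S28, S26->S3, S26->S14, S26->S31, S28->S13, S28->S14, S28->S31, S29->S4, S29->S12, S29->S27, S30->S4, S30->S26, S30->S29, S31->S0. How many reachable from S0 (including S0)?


BFS from S0:
  layer 0: {S0}
  layer 1: {S23}
  layer 2: {S21, S30}
  layer 3: {S4, S20, S22, S26, S29, S31}
  layer 4: {S3, S12, S14, S15, S27}
  layer 5: {S1}
  layer 6: {S2, S19}
  layer 7: {S18}
Reachable set: {S0, S1, S2, S3, S4, S12, S14, S15, S18, S19, S20, S21, S22, S23, S26, S27, S29, S30, S31}
Count = 19

19


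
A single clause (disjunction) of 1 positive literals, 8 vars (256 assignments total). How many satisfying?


Step 1: Total=2^8=256
Step 2: Unsat when all 1 false: 2^7=128
Step 3: Sat=256-128=128

128


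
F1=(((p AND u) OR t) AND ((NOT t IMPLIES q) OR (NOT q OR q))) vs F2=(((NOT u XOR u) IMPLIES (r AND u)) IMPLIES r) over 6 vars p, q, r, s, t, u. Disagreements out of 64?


F1 = (((p AND u) OR t) AND ((NOT t IMPLIES q) OR (NOT q OR q)))
F2 = (((NOT u XOR u) IMPLIES (r AND u)) IMPLIES r)
Evaluate both on each of 64 rows (bits = p,q,r,s,t,u):
  row 0 [000000]: F1=0 F2=1 (differ) -> 1
  row 1 [000001]: F1=0 F2=1 (differ) -> 1
  row 2 [000010]: F1=1 F2=1 -> 0
  row 3 [000011]: F1=1 F2=1 -> 0
  row 4 [000100]: F1=0 F2=1 (differ) -> 1
  (every remaining row is evaluated the same way; all 64 results are listed next)
Full result column, 8 rows per line (p,q,r fixed per line; s,t,u runs 000..111 left to right):
  rows 0-7 [p,q,r=000]: 11001100  (ones: 4)
  rows 8-15 [p,q,r=001]: 11001100  (ones: 4)
  rows 16-23 [p,q,r=010]: 11001100  (ones: 4)
  rows 24-31 [p,q,r=011]: 11001100  (ones: 4)
  rows 32-39 [p,q,r=100]: 10001000  (ones: 2)
  rows 40-47 [p,q,r=101]: 10001000  (ones: 2)
  rows 48-55 [p,q,r=110]: 10001000  (ones: 2)
  rows 56-63 [p,q,r=111]: 10001000  (ones: 2)
Disagreements = 4+4+4+4+2+2+2+2 = 24

24


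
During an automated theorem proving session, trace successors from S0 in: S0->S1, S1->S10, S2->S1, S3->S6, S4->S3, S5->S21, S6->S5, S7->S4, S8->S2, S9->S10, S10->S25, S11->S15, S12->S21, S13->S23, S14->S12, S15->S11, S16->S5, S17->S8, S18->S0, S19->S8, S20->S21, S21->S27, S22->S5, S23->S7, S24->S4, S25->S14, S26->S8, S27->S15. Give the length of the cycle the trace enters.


Trace from S0 until a state repeats:
  S0 -> S1 -> S10 -> S25 -> S14 -> S12 -> S21 -> S27 -> S15 -> S11 -> S15
S15 first seen at step 8, revisited at step 10.
Cycle length = 10 - 8 = 2

2


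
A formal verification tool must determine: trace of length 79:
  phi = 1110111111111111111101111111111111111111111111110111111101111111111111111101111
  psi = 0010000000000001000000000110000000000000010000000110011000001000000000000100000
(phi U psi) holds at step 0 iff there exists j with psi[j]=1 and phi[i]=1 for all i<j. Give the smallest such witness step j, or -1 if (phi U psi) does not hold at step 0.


(phi U psi) at 0: need smallest j with psi[j]=1 and phi[i]=1 for all i in [0,j).
Scan from step 0:
  step 0: phi=1, psi=0 -> continue
  step 1: phi=1, psi=0 -> continue
  step 2: psi=1 and phi held for [0,2) -> witness found
Witness step = 2

2


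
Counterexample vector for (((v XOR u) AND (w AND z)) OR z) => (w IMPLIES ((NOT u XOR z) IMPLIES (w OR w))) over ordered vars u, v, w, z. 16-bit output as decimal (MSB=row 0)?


F1 = (((v XOR u) AND (w AND z)) OR z)
F2 = (w IMPLIES ((NOT u XOR z) IMPLIES (w OR w)))
Counterexample to F1=>F2 is where F1=1 and F2=0.
Evaluate each row (bits = u,v,w,z, MSB first):
  row 0 [0000]: F1=0 F2=1 -> F1&~F2 -> 0
  row 1 [0001]: F1=1 F2=1 -> F1&~F2 -> 0
  row 2 [0010]: F1=0 F2=1 -> F1&~F2 -> 0
  row 3 [0011]: F1=1 F2=1 -> F1&~F2 -> 0
  row 4 [0100]: F1=0 F2=1 -> F1&~F2 -> 0
  row 5 [0101]: F1=1 F2=1 -> F1&~F2 -> 0
  row 6 [0110]: F1=0 F2=1 -> F1&~F2 -> 0
  row 7 [0111]: F1=1 F2=1 -> F1&~F2 -> 0
  row 8 [1000]: F1=0 F2=1 -> F1&~F2 -> 0
  row 9 [1001]: F1=1 F2=1 -> F1&~F2 -> 0
  row 10 [1010]: F1=0 F2=1 -> F1&~F2 -> 0
  row 11 [1011]: F1=1 F2=1 -> F1&~F2 -> 0
  row 12 [1100]: F1=0 F2=1 -> F1&~F2 -> 0
  row 13 [1101]: F1=1 F2=1 -> F1&~F2 -> 0
  row 14 [1110]: F1=0 F2=1 -> F1&~F2 -> 0
  row 15 [1111]: F1=1 F2=1 -> F1&~F2 -> 0
Full result column, 4 rows per line (u,v fixed per line; w,z runs 00..11 left to right):
  rows 0-3 [u,v=00]: 0000  = hex 0
  rows 4-7 [u,v=01]: 0000  = hex 0
  rows 8-11 [u,v=10]: 0000  = hex 0
  rows 12-15 [u,v=11]: 0000  = hex 0
Counterexample vector (row 0 .. row 15) = 0000000000000000
Output column grouped in 4s = 0000 0000 0000 0000 = 0x0000
Convert to decimal digit by digit (value = value*16 + digit):
  0 -> 0
  0*16 + 0 = 0
  0*16 + 0 = 0
  0*16 + 0 = 0
Decimal = 0

0


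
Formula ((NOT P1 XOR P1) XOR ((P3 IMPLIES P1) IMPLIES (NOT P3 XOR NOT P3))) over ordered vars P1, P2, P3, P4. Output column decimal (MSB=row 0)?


Formula: ((NOT P1 XOR P1) XOR ((P3 IMPLIES P1) IMPLIES (NOT P3 XOR NOT P3))) over P1, P2, P3, P4 (16 rows)
Evaluate each row (bits = P1,P2,P3,P4, MSB first):
  row 0 [0000]: ((NOT 0 XOR 0) XOR ((0 IMPLIES 0) IMPLIES (NOT 0 XOR NOT 0))) -> 1
  row 1 [0001]: ((NOT 0 XOR 0) XOR ((0 IMPLIES 0) IMPLIES (NOT 0 XOR NOT 0))) -> 1
  row 2 [0010]: ((NOT 0 XOR 0) XOR ((1 IMPLIES 0) IMPLIES (NOT 1 XOR NOT 1))) -> 0
  row 3 [0011]: ((NOT 0 XOR 0) XOR ((1 IMPLIES 0) IMPLIES (NOT 1 XOR NOT 1))) -> 0
  row 4 [0100]: ((NOT 0 XOR 0) XOR ((0 IMPLIES 0) IMPLIES (NOT 0 XOR NOT 0))) -> 1
  row 5 [0101]: ((NOT 0 XOR 0) XOR ((0 IMPLIES 0) IMPLIES (NOT 0 XOR NOT 0))) -> 1
  row 6 [0110]: ((NOT 0 XOR 0) XOR ((1 IMPLIES 0) IMPLIES (NOT 1 XOR NOT 1))) -> 0
  row 7 [0111]: ((NOT 0 XOR 0) XOR ((1 IMPLIES 0) IMPLIES (NOT 1 XOR NOT 1))) -> 0
  row 8 [1000]: ((NOT 1 XOR 1) XOR ((0 IMPLIES 1) IMPLIES (NOT 0 XOR NOT 0))) -> 1
  row 9 [1001]: ((NOT 1 XOR 1) XOR ((0 IMPLIES 1) IMPLIES (NOT 0 XOR NOT 0))) -> 1
  row 10 [1010]: ((NOT 1 XOR 1) XOR ((1 IMPLIES 1) IMPLIES (NOT 1 XOR NOT 1))) -> 1
  row 11 [1011]: ((NOT 1 XOR 1) XOR ((1 IMPLIES 1) IMPLIES (NOT 1 XOR NOT 1))) -> 1
  row 12 [1100]: ((NOT 1 XOR 1) XOR ((0 IMPLIES 1) IMPLIES (NOT 0 XOR NOT 0))) -> 1
  row 13 [1101]: ((NOT 1 XOR 1) XOR ((0 IMPLIES 1) IMPLIES (NOT 0 XOR NOT 0))) -> 1
  row 14 [1110]: ((NOT 1 XOR 1) XOR ((1 IMPLIES 1) IMPLIES (NOT 1 XOR NOT 1))) -> 1
  row 15 [1111]: ((NOT 1 XOR 1) XOR ((1 IMPLIES 1) IMPLIES (NOT 1 XOR NOT 1))) -> 1
Full result column, 4 rows per line (P1,P2 fixed per line; P3,P4 runs 00..11 left to right):
  rows 0-3 [P1,P2=00]: 1100  = hex C
  rows 4-7 [P1,P2=01]: 1100  = hex C
  rows 8-11 [P1,P2=10]: 1111  = hex F
  rows 12-15 [P1,P2=11]: 1111  = hex F
Output column (row 0 .. row 15) = 1100110011111111
Output column grouped in 4s = 1100 1100 1111 1111 = 0xCCFF
Convert to decimal digit by digit (value = value*16 + digit):
  C -> 12
  12*16 + 12 (C) = 204
  204*16 + 15 (F) = 3279
  3279*16 + 15 (F) = 52479
Decimal = 52479

52479
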